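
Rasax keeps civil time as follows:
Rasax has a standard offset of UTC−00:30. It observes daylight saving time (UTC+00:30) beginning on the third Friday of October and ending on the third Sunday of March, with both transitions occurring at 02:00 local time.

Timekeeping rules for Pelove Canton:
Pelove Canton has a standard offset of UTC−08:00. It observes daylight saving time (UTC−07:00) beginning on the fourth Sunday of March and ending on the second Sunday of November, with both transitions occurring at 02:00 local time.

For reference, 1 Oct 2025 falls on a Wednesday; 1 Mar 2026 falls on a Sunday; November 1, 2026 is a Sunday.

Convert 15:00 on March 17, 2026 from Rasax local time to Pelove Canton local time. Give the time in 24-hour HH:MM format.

1 October 2025 is a Wednesday, so the first Friday is October 3 and the third is October 17.
1 March 2026 is a Sunday, so the first Sunday is March 1 and the third is March 15.
March 17, 2026 is outside the daylight-saving period (17 October 2025 – 15 March 2026), so Rasax is on standard time, UTC−00:30.
15:00 Rasax + 0h30m = 15:30 UTC.
1 March 2026 is a Sunday, so the first Sunday is March 1 and the fourth is March 22.
1 November 2026 is a Sunday, so the first Sunday is November 1 and the second is November 8.
At the standard offset (UTC−08:00), 15:30 UTC − 8h = 07:30 Pelove Canton standard time.
The standard-time date in Pelove Canton, March 17, 2026, does not fall between 22 March and 8 November, so daylight saving is not in effect and Pelove Canton is at UTC−08:00.
15:30 UTC − 8h = 07:30 Pelove Canton.

07:30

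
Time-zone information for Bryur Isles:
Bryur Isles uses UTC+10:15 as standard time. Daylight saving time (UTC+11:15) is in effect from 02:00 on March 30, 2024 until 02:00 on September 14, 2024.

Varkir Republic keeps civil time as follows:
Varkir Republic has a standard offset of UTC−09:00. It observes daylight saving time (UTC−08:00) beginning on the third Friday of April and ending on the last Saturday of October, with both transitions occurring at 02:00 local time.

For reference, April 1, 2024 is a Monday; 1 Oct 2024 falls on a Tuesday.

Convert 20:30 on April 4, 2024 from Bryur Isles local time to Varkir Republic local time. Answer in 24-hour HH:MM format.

00:15

April 4, 2024 lies within the daylight-saving period (30 March – 14 September), so Bryur Isles is on daylight time, UTC+11:15.
20:30 Bryur Isles − 11h15m = 09:15 UTC.
1 April 2024 is a Monday, so the first Friday is April 5 and the third is April 19.
1 October 2024 is a Tuesday, so Saturdays fall on 5, 12, 19, 26; the last is October 26.
At the standard offset (UTC−09:00), 09:15 UTC − 9h = 00:15 Varkir Republic standard time.
Daylight saving runs 19 April – 26 October; the standard-time date in Varkir Republic, April 4, 2024, is outside that window, so Varkir Republic is on standard time at UTC−09:00.
09:15 UTC − 9h = 00:15 Varkir Republic.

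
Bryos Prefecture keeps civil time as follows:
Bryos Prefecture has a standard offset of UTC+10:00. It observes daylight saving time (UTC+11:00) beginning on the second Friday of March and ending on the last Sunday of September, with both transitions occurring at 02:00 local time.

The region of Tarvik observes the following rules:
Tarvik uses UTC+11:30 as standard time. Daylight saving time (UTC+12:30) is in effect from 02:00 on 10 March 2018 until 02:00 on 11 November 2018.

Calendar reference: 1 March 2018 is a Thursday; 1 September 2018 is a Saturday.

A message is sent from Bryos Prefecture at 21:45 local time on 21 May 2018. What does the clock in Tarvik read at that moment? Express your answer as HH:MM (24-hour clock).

1 March 2018 is a Thursday, so the first Friday is March 2 and the second is March 9.
1 September 2018 is a Saturday, so Sundays fall on 2, 9, 16, 23, 30; the last is September 30.
21 May 2018 falls between 9 March and 30 September, so daylight saving is in effect and Bryos Prefecture is at UTC+11:00.
21:45 Bryos Prefecture − 11h = 10:45 UTC.
At the standard offset (UTC+11:30), 10:45 UTC + 11h30m = 22:15 Tarvik standard time.
The standard-time date in Tarvik, 21 May 2018, falls between 10 March and 11 November, so daylight saving is in effect and Tarvik is at UTC+12:30.
10:45 UTC + 12h30m = 23:15 Tarvik.

23:15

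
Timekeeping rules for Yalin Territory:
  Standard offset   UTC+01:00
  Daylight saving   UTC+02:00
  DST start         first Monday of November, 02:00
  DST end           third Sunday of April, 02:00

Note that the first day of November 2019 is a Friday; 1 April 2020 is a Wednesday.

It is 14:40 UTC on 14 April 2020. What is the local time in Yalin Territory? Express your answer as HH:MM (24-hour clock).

1 November 2019 is a Friday, so the first Monday is November 4.
1 April 2020 is a Wednesday, so the first Sunday is April 5 and the third is April 19.
At the standard offset (UTC+01:00), 14:40 UTC + 1h = 15:40 Yalin Territory standard time.
Daylight saving runs 4 November 2019 – 19 April 2020; the standard-time date in Yalin Territory, 14 April 2020, is inside that window, so Yalin Territory is at UTC+02:00.
14:40 UTC + 2h = 16:40 local.

16:40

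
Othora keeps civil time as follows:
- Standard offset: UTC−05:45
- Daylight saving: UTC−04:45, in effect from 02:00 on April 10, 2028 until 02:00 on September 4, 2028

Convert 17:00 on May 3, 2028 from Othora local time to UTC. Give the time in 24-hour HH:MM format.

May 3, 2028 falls between 10 April and 4 September, so daylight saving is in effect and Othora is at UTC−04:45.
17:00 local + 4h45m = 21:45 UTC.

21:45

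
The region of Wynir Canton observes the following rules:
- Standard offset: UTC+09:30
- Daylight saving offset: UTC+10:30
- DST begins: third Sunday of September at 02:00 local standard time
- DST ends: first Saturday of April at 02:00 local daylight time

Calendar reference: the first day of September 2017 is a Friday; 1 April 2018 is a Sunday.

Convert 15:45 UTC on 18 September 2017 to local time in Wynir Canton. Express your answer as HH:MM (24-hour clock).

1 September 2017 is a Friday, so the first Sunday is September 3 and the third is September 17.
1 April 2018 is a Sunday, so the first Saturday is April 7.
At the standard offset (UTC+09:30), 15:45 UTC + 9h30m = 01:15 Wynir Canton standard time (rolling into the next day, 19 September 2017).
Daylight saving runs 17 September 2017 – 7 April 2018; the standard-time date in Wynir Canton, 19 September 2017, is inside that window, so Wynir Canton is at UTC+10:30.
15:45 UTC + 10h30m = 02:15 local (rolling into the next day, 19 September 2017).

02:15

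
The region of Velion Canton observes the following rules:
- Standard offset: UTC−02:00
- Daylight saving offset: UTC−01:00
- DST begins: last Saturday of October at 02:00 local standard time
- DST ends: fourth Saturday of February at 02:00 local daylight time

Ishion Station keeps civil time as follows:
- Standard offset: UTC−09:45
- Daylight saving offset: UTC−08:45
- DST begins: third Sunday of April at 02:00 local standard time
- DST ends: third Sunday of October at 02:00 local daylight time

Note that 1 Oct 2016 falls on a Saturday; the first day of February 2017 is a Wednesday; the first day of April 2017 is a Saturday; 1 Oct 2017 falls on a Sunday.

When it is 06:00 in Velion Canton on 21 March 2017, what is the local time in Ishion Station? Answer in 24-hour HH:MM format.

1 October 2016 is a Saturday, so Saturdays fall on 1, 8, 15, 22, 29; the last is October 29.
1 February 2017 is a Wednesday, so the first Saturday is February 4 and the fourth is February 25.
21 March 2017 is outside the daylight-saving period (29 October 2016 – 25 February 2017), so Velion Canton is on standard time, UTC−02:00.
06:00 Velion Canton + 2h = 08:00 UTC.
1 April 2017 is a Saturday, so the first Sunday is April 2 and the third is April 16.
1 October 2017 is a Sunday, so the first Sunday is October 1 and the third is October 15.
At the standard offset (UTC−09:45), 08:00 UTC − 9h45m = 22:15 Ishion Station standard time (rolling into the previous day, 20 March 2017).
The standard-time date in Ishion Station, 20 March 2017, is outside the daylight-saving period (16 April – 15 October), so Ishion Station is on standard time, UTC−09:45.
08:00 UTC − 9h45m = 22:15 Ishion Station (rolling into the previous day, 20 March 2017).

22:15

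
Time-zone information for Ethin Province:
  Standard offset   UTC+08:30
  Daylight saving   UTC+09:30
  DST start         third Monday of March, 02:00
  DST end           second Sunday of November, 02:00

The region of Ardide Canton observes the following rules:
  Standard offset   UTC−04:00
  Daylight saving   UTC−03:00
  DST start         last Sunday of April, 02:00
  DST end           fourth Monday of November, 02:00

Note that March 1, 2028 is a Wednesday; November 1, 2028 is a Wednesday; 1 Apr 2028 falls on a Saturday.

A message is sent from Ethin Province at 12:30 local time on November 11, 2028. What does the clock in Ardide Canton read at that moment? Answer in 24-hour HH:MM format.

1 March 2028 is a Wednesday, so the first Monday is March 6 and the third is March 20.
1 November 2028 is a Wednesday, so the first Sunday is November 5 and the second is November 12.
November 11, 2028 falls between 20 March and 12 November, so daylight saving is in effect and Ethin Province is at UTC+09:30.
12:30 Ethin Province − 9h30m = 03:00 UTC.
1 April 2028 is a Saturday, so Sundays fall on 2, 9, 16, 23, 30; the last is April 30.
1 November 2028 is a Wednesday, so the first Monday is November 6 and the fourth is November 27.
At the standard offset (UTC−04:00), 03:00 UTC − 4h = 23:00 Ardide Canton standard time (rolling into the previous day, 10 November 2028).
Daylight saving runs 30 April – 27 November; the standard-time date in Ardide Canton, November 10, 2028, is inside that window, so Ardide Canton is at UTC−03:00.
03:00 UTC − 3h = 00:00 Ardide Canton.

00:00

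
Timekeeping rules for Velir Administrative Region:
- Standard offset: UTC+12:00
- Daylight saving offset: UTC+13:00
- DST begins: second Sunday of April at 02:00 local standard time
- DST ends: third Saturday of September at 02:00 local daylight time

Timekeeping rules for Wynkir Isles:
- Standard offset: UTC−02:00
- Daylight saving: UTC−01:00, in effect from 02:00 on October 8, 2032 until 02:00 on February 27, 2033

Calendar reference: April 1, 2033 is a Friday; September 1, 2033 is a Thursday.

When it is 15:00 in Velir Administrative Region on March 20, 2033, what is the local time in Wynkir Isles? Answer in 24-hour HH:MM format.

01:00

1 April 2033 is a Friday, so the first Sunday is April 3 and the second is April 10.
1 September 2033 is a Thursday, so the first Saturday is September 3 and the third is September 17.
March 20, 2033 is outside the daylight-saving period (10 April – 17 September), so Velir Administrative Region is on standard time, UTC+12:00.
15:00 Velir Administrative Region − 12h = 03:00 UTC.
At the standard offset (UTC−02:00), 03:00 UTC − 2h = 01:00 Wynkir Isles standard time.
The standard-time date in Wynkir Isles, March 20, 2033, is outside the daylight-saving period (8 October 2032 – 27 February 2033), so Wynkir Isles is on standard time, UTC−02:00.
03:00 UTC − 2h = 01:00 Wynkir Isles.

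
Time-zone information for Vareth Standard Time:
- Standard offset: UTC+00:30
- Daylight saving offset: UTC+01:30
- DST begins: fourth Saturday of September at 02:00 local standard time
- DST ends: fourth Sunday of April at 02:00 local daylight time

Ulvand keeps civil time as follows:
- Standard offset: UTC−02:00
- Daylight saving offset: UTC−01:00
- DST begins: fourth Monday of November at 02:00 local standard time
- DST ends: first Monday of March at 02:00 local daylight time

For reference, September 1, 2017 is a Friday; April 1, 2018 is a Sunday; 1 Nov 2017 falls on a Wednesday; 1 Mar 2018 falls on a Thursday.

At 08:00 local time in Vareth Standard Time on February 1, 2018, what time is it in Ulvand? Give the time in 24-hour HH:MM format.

05:30

1 September 2017 is a Friday, so the first Saturday is September 2 and the fourth is September 23.
1 April 2018 is a Sunday, so the first Sunday is April 1 and the fourth is April 22.
February 1, 2018 lies within the daylight-saving period (23 September 2017 – 22 April 2018), so Vareth Standard Time is on daylight time, UTC+01:30.
08:00 Vareth Standard Time − 1h30m = 06:30 UTC.
1 November 2017 is a Wednesday, so the first Monday is November 6 and the fourth is November 27.
1 March 2018 is a Thursday, so the first Monday is March 5.
At the standard offset (UTC−02:00), 06:30 UTC − 2h = 04:30 Ulvand standard time.
The standard-time date in Ulvand, February 1, 2018, lies within the daylight-saving period (27 November 2017 – 5 March 2018), so Ulvand is on daylight time, UTC−01:00.
06:30 UTC − 1h = 05:30 Ulvand.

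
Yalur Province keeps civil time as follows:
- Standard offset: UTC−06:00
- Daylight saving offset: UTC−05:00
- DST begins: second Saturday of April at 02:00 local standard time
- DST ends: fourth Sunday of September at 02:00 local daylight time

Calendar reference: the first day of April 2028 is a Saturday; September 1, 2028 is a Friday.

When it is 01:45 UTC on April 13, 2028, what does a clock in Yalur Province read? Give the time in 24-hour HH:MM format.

20:45

1 April 2028 is a Saturday, so the first Saturday is April 1 and the second is April 8.
1 September 2028 is a Friday, so the first Sunday is September 3 and the fourth is September 24.
At the standard offset (UTC−06:00), 01:45 UTC − 6h = 19:45 Yalur Province standard time (rolling into the previous day, 12 April 2028).
Daylight saving runs 8 April – 24 September; the standard-time date in Yalur Province, April 12, 2028, is inside that window, so Yalur Province is at UTC−05:00.
01:45 UTC − 5h = 20:45 local (rolling into the previous day, 12 April 2028).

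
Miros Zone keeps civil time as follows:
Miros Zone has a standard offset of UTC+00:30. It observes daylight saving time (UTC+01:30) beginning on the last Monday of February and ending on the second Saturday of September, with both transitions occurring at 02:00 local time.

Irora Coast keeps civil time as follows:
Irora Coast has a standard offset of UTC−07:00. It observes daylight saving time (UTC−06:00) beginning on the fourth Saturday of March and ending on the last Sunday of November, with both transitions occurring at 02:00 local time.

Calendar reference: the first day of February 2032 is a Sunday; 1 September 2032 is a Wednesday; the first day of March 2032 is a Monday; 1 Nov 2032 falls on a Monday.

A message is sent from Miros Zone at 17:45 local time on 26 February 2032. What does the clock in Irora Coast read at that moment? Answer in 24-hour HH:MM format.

1 February 2032 is a Sunday, so Mondays fall on 2, 9, 16, 23; the last is February 23.
1 September 2032 is a Wednesday, so the first Saturday is September 4 and the second is September 11.
26 February 2032 falls between 23 February and 11 September, so daylight saving is in effect and Miros Zone is at UTC+01:30.
17:45 Miros Zone − 1h30m = 16:15 UTC.
1 March 2032 is a Monday, so the first Saturday is March 6 and the fourth is March 27.
1 November 2032 is a Monday, so Sundays fall on 7, 14, 21, 28; the last is November 28.
At the standard offset (UTC−07:00), 16:15 UTC − 7h = 09:15 Irora Coast standard time.
The standard-time date in Irora Coast, 26 February 2032, is outside the daylight-saving period (27 March – 28 November), so Irora Coast is on standard time, UTC−07:00.
16:15 UTC − 7h = 09:15 Irora Coast.

09:15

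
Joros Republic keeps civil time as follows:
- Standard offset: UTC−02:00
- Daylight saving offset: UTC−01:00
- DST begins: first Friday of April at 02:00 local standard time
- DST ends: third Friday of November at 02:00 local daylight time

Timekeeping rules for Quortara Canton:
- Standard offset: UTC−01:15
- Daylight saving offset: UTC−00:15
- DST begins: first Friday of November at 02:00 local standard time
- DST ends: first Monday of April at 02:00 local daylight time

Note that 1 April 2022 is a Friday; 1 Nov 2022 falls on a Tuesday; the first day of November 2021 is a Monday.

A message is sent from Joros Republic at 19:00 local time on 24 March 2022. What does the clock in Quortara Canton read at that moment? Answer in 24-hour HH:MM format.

1 April 2022 is a Friday, so the first Friday is April 1.
1 November 2022 is a Tuesday, so the first Friday is November 4 and the third is November 18.
24 March 2022 is outside the daylight-saving period (1 April – 18 November), so Joros Republic is on standard time, UTC−02:00.
19:00 Joros Republic + 2h = 21:00 UTC.
1 November 2021 is a Monday, so the first Friday is November 5.
1 April 2022 is a Friday, so the first Monday is April 4.
At the standard offset (UTC−01:15), 21:00 UTC − 1h15m = 19:45 Quortara Canton standard time.
The standard-time date in Quortara Canton, 24 March 2022, falls between 5 November 2021 and 4 April 2022, so daylight saving is in effect and Quortara Canton is at UTC−00:15.
21:00 UTC − 0h15m = 20:45 Quortara Canton.

20:45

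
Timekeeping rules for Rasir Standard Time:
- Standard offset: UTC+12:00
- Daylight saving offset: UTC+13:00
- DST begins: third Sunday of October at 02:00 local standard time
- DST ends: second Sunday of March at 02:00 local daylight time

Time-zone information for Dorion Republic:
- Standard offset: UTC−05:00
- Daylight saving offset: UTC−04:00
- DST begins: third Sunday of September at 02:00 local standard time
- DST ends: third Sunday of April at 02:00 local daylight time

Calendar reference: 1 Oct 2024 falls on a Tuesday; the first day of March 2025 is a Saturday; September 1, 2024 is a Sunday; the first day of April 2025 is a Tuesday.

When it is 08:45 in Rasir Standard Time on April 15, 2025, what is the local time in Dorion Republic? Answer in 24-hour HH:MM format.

16:45

1 October 2024 is a Tuesday, so the first Sunday is October 6 and the third is October 20.
1 March 2025 is a Saturday, so the first Sunday is March 2 and the second is March 9.
Daylight saving runs 20 October 2024 – 9 March 2025; April 15, 2025 is outside that window, so Rasir Standard Time is on standard time at UTC+12:00.
08:45 Rasir Standard Time − 12h = 20:45 UTC (rolling into the previous day, 14 April 2025).
1 September 2024 is a Sunday, so the first Sunday is September 1 and the third is September 15.
1 April 2025 is a Tuesday, so the first Sunday is April 6 and the third is April 20.
At the standard offset (UTC−05:00), 20:45 UTC − 5h = 15:45 Dorion Republic standard time.
The standard-time date in Dorion Republic, April 14, 2025, falls between 15 September 2024 and 20 April 2025, so daylight saving is in effect and Dorion Republic is at UTC−04:00.
20:45 UTC − 4h = 16:45 Dorion Republic.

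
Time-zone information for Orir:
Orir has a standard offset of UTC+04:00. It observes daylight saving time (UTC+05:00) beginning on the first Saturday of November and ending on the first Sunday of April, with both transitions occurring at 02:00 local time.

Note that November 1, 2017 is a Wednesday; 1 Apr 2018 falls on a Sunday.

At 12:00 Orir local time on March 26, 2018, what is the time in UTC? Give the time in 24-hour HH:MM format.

1 November 2017 is a Wednesday, so the first Saturday is November 4.
1 April 2018 is a Sunday, so the first Sunday is April 1.
Daylight saving runs 4 November 2017 – 1 April 2018; March 26, 2018 is inside that window, so Orir is at UTC+05:00.
12:00 local − 5h = 07:00 UTC.

07:00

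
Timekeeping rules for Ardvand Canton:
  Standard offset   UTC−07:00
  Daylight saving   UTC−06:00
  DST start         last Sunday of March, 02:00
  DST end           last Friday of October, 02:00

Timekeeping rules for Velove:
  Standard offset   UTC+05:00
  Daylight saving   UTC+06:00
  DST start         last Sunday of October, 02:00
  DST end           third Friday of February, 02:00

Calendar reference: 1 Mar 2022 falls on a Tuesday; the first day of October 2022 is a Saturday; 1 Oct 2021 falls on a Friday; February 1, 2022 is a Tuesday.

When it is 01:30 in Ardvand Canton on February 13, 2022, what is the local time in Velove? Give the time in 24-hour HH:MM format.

14:30

1 March 2022 is a Tuesday, so Sundays fall on 6, 13, 20, 27; the last is March 27.
1 October 2022 is a Saturday, so Fridays fall on 7, 14, 21, 28; the last is October 28.
February 13, 2022 does not fall between 27 March and 28 October, so daylight saving is not in effect and Ardvand Canton is at UTC−07:00.
01:30 Ardvand Canton + 7h = 08:30 UTC.
1 October 2021 is a Friday, so Sundays fall on 3, 10, 17, 24, 31; the last is October 31.
1 February 2022 is a Tuesday, so the first Friday is February 4 and the third is February 18.
At the standard offset (UTC+05:00), 08:30 UTC + 5h = 13:30 Velove standard time.
Daylight saving runs 31 October 2021 – 18 February 2022; the standard-time date in Velove, February 13, 2022, is inside that window, so Velove is at UTC+06:00.
08:30 UTC + 6h = 14:30 Velove.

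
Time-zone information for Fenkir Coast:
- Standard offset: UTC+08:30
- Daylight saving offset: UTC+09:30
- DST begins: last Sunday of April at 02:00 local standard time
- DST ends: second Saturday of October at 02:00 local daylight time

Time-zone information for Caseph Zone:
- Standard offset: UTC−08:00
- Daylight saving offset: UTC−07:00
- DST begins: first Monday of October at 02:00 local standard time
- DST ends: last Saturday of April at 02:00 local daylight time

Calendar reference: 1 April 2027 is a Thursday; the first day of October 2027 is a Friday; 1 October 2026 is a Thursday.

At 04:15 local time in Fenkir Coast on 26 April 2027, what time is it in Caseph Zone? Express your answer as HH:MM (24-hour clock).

10:45

1 April 2027 is a Thursday, so Sundays fall on 4, 11, 18, 25; the last is April 25.
1 October 2027 is a Friday, so the first Saturday is October 2 and the second is October 9.
Daylight saving runs 25 April – 9 October; 26 April 2027 is inside that window, so Fenkir Coast is at UTC+09:30.
04:15 Fenkir Coast − 9h30m = 18:45 UTC (rolling into the previous day, 25 April 2027).
1 October 2026 is a Thursday, so the first Monday is October 5.
1 April 2027 is a Thursday, so Saturdays fall on 3, 10, 17, 24; the last is April 24.
At the standard offset (UTC−08:00), 18:45 UTC − 8h = 10:45 Caseph Zone standard time.
The standard-time date in Caseph Zone, 25 April 2027, does not fall between 5 October 2026 and 24 April 2027, so daylight saving is not in effect and Caseph Zone is at UTC−08:00.
18:45 UTC − 8h = 10:45 Caseph Zone.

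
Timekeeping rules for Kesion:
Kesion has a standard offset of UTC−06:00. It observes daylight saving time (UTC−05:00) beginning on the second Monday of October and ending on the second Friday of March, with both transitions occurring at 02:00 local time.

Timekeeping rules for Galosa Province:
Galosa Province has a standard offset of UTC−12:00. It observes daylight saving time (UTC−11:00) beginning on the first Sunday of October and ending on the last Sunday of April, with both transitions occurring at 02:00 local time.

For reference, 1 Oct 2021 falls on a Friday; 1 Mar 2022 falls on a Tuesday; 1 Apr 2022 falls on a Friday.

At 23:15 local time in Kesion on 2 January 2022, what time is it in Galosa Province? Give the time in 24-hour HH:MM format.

17:15

1 October 2021 is a Friday, so the first Monday is October 4 and the second is October 11.
1 March 2022 is a Tuesday, so the first Friday is March 4 and the second is March 11.
2 January 2022 lies within the daylight-saving period (11 October 2021 – 11 March 2022), so Kesion is on daylight time, UTC−05:00.
23:15 Kesion + 5h = 04:15 UTC (rolling into the next day, 3 January 2022).
1 October 2021 is a Friday, so the first Sunday is October 3.
1 April 2022 is a Friday, so Sundays fall on 3, 10, 17, 24; the last is April 24.
At the standard offset (UTC−12:00), 04:15 UTC − 12h = 16:15 Galosa Province standard time (rolling into the previous day, 2 January 2022).
Daylight saving runs 3 October 2021 – 24 April 2022; the standard-time date in Galosa Province, 2 January 2022, is inside that window, so Galosa Province is at UTC−11:00.
04:15 UTC − 11h = 17:15 Galosa Province (rolling into the previous day, 2 January 2022).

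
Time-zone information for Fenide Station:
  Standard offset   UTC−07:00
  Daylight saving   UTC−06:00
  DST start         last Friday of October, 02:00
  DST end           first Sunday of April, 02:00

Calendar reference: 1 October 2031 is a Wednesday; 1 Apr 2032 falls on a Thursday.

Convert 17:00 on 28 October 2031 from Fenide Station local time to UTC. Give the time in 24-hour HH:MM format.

00:00

1 October 2031 is a Wednesday, so Fridays fall on 3, 10, 17, 24, 31; the last is October 31.
1 April 2032 is a Thursday, so the first Sunday is April 4.
Daylight saving runs 31 October 2031 – 4 April 2032; 28 October 2031 is outside that window, so Fenide Station is on standard time at UTC−07:00.
17:00 local + 7h = 00:00 UTC (rolling into the next day, 29 October 2031).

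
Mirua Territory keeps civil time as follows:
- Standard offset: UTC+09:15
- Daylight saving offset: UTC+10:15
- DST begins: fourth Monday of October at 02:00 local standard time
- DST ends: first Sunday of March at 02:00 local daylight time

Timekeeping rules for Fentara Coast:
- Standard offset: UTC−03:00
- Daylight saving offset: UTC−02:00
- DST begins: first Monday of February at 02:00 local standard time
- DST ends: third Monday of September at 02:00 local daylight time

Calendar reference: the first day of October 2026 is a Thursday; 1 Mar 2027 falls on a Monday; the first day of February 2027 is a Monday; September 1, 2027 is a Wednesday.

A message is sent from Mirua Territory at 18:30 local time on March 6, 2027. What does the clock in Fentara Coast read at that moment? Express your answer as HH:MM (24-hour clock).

06:15

1 October 2026 is a Thursday, so the first Monday is October 5 and the fourth is October 26.
1 March 2027 is a Monday, so the first Sunday is March 7.
Daylight saving runs 26 October 2026 – 7 March 2027; March 6, 2027 is inside that window, so Mirua Territory is at UTC+10:15.
18:30 Mirua Territory − 10h15m = 08:15 UTC.
1 February 2027 is a Monday, so the first Monday is February 1.
1 September 2027 is a Wednesday, so the first Monday is September 6 and the third is September 20.
At the standard offset (UTC−03:00), 08:15 UTC − 3h = 05:15 Fentara Coast standard time.
The standard-time date in Fentara Coast, March 6, 2027, lies within the daylight-saving period (1 February – 20 September), so Fentara Coast is on daylight time, UTC−02:00.
08:15 UTC − 2h = 06:15 Fentara Coast.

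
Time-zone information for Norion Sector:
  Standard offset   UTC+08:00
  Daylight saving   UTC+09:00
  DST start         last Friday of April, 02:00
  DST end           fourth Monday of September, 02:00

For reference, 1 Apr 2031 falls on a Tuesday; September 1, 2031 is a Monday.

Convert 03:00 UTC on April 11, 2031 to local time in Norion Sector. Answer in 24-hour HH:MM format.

11:00

1 April 2031 is a Tuesday, so Fridays fall on 4, 11, 18, 25; the last is April 25.
1 September 2031 is a Monday, so the first Monday is September 1 and the fourth is September 22.
At the standard offset (UTC+08:00), 03:00 UTC + 8h = 11:00 Norion Sector standard time.
Daylight saving runs 25 April – 22 September; the standard-time date in Norion Sector, April 11, 2031, is outside that window, so Norion Sector is on standard time at UTC+08:00.
03:00 UTC + 8h = 11:00 local.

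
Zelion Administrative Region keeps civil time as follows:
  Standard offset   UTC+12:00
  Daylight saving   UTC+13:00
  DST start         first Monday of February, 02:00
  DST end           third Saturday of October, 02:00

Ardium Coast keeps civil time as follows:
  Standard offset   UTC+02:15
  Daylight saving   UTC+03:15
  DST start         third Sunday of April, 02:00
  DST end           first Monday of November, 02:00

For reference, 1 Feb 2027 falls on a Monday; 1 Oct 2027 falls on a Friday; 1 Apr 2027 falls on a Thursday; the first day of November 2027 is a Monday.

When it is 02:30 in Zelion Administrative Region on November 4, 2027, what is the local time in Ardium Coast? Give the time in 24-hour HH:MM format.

16:45

1 February 2027 is a Monday, so the first Monday is February 1.
1 October 2027 is a Friday, so the first Saturday is October 2 and the third is October 16.
November 4, 2027 is outside the daylight-saving period (1 February – 16 October), so Zelion Administrative Region is on standard time, UTC+12:00.
02:30 Zelion Administrative Region − 12h = 14:30 UTC (rolling into the previous day, 3 November 2027).
1 April 2027 is a Thursday, so the first Sunday is April 4 and the third is April 18.
1 November 2027 is a Monday, so the first Monday is November 1.
At the standard offset (UTC+02:15), 14:30 UTC + 2h15m = 16:45 Ardium Coast standard time.
Daylight saving runs 18 April – 1 November; the standard-time date in Ardium Coast, November 3, 2027, is outside that window, so Ardium Coast is on standard time at UTC+02:15.
14:30 UTC + 2h15m = 16:45 Ardium Coast.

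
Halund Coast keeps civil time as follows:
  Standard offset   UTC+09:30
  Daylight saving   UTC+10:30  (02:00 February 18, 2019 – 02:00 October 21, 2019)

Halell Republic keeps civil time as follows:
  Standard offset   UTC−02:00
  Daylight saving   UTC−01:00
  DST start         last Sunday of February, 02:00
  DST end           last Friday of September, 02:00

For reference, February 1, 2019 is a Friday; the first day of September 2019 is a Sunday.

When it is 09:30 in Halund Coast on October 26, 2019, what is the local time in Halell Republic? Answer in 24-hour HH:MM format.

22:00

October 26, 2019 does not fall between 18 February and 21 October, so daylight saving is not in effect and Halund Coast is at UTC+09:30.
09:30 Halund Coast − 9h30m = 00:00 UTC.
1 February 2019 is a Friday, so Sundays fall on 3, 10, 17, 24; the last is February 24.
1 September 2019 is a Sunday, so Fridays fall on 6, 13, 20, 27; the last is September 27.
At the standard offset (UTC−02:00), 00:00 UTC − 2h = 22:00 Halell Republic standard time (rolling into the previous day, 25 October 2019).
Daylight saving runs 24 February – 27 September; the standard-time date in Halell Republic, October 25, 2019, is outside that window, so Halell Republic is on standard time at UTC−02:00.
00:00 UTC − 2h = 22:00 Halell Republic (rolling into the previous day, 25 October 2019).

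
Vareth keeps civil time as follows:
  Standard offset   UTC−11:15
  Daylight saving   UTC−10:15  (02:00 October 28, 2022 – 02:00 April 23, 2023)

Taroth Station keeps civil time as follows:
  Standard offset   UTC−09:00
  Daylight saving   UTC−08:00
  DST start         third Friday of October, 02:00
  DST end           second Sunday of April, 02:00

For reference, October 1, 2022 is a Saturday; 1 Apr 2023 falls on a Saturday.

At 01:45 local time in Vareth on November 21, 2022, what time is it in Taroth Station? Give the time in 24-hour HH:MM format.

04:00

November 21, 2022 lies within the daylight-saving period (28 October 2022 – 23 April 2023), so Vareth is on daylight time, UTC−10:15.
01:45 Vareth + 10h15m = 12:00 UTC.
1 October 2022 is a Saturday, so the first Friday is October 7 and the third is October 21.
1 April 2023 is a Saturday, so the first Sunday is April 2 and the second is April 9.
At the standard offset (UTC−09:00), 12:00 UTC − 9h = 03:00 Taroth Station standard time.
Daylight saving runs 21 October 2022 – 9 April 2023; the standard-time date in Taroth Station, November 21, 2022, is inside that window, so Taroth Station is at UTC−08:00.
12:00 UTC − 8h = 04:00 Taroth Station.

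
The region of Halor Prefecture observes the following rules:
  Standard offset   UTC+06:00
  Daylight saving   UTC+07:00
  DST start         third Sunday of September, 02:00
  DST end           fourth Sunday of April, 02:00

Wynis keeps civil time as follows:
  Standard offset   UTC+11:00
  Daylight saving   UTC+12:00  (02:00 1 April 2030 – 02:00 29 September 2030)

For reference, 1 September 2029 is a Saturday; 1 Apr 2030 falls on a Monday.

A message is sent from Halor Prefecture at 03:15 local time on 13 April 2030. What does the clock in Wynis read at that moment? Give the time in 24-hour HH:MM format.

08:15

1 September 2029 is a Saturday, so the first Sunday is September 2 and the third is September 16.
1 April 2030 is a Monday, so the first Sunday is April 7 and the fourth is April 28.
Daylight saving runs 16 September 2029 – 28 April 2030; 13 April 2030 is inside that window, so Halor Prefecture is at UTC+07:00.
03:15 Halor Prefecture − 7h = 20:15 UTC (rolling into the previous day, 12 April 2030).
At the standard offset (UTC+11:00), 20:15 UTC + 11h = 07:15 Wynis standard time (rolling into the next day, 13 April 2030).
The standard-time date in Wynis, 13 April 2030, falls between 1 April and 29 September, so daylight saving is in effect and Wynis is at UTC+12:00.
20:15 UTC + 12h = 08:15 Wynis (rolling into the next day, 13 April 2030).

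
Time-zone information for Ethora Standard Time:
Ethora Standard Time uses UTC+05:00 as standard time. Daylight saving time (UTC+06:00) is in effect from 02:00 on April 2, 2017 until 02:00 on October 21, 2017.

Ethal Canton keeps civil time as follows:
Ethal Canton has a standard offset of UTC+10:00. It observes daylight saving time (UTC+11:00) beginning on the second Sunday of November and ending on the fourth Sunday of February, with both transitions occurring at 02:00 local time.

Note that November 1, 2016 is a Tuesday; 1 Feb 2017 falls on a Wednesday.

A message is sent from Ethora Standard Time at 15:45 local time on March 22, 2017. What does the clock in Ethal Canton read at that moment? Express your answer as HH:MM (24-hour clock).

20:45

Daylight saving runs 2 April – 21 October; March 22, 2017 is outside that window, so Ethora Standard Time is on standard time at UTC+05:00.
15:45 Ethora Standard Time − 5h = 10:45 UTC.
1 November 2016 is a Tuesday, so the first Sunday is November 6 and the second is November 13.
1 February 2017 is a Wednesday, so the first Sunday is February 5 and the fourth is February 26.
At the standard offset (UTC+10:00), 10:45 UTC + 10h = 20:45 Ethal Canton standard time.
The standard-time date in Ethal Canton, March 22, 2017, is outside the daylight-saving period (13 November 2016 – 26 February 2017), so Ethal Canton is on standard time, UTC+10:00.
10:45 UTC + 10h = 20:45 Ethal Canton.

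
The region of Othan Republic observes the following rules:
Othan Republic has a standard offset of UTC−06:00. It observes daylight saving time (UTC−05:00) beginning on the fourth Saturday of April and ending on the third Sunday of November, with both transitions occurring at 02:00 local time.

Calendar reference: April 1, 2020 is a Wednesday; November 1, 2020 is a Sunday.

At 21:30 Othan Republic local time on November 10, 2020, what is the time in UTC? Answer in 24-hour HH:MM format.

02:30

1 April 2020 is a Wednesday, so the first Saturday is April 4 and the fourth is April 25.
1 November 2020 is a Sunday, so the first Sunday is November 1 and the third is November 15.
November 10, 2020 falls between 25 April and 15 November, so daylight saving is in effect and Othan Republic is at UTC−05:00.
21:30 local + 5h = 02:30 UTC (rolling into the next day, 11 November 2020).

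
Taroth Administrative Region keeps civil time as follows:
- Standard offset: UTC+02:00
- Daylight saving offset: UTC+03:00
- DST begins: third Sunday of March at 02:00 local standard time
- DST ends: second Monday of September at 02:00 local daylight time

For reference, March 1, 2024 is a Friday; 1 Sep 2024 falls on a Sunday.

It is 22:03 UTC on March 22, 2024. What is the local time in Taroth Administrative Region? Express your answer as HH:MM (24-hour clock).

1 March 2024 is a Friday, so the first Sunday is March 3 and the third is March 17.
1 September 2024 is a Sunday, so the first Monday is September 2 and the second is September 9.
At the standard offset (UTC+02:00), 22:03 UTC + 2h = 00:03 Taroth Administrative Region standard time (rolling into the next day, 23 March 2024).
The standard-time date in Taroth Administrative Region, March 23, 2024, lies within the daylight-saving period (17 March – 9 September), so Taroth Administrative Region is on daylight time, UTC+03:00.
22:03 UTC + 3h = 01:03 local (rolling into the next day, 23 March 2024).

01:03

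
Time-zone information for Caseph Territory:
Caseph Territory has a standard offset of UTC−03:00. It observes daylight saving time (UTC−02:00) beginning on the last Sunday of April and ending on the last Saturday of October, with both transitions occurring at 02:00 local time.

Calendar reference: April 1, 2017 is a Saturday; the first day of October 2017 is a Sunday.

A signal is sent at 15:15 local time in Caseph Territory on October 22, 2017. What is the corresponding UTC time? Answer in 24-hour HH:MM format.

1 April 2017 is a Saturday, so Sundays fall on 2, 9, 16, 23, 30; the last is April 30.
1 October 2017 is a Sunday, so Saturdays fall on 7, 14, 21, 28; the last is October 28.
October 22, 2017 lies within the daylight-saving period (30 April – 28 October), so Caseph Territory is on daylight time, UTC−02:00.
15:15 local + 2h = 17:15 UTC.

17:15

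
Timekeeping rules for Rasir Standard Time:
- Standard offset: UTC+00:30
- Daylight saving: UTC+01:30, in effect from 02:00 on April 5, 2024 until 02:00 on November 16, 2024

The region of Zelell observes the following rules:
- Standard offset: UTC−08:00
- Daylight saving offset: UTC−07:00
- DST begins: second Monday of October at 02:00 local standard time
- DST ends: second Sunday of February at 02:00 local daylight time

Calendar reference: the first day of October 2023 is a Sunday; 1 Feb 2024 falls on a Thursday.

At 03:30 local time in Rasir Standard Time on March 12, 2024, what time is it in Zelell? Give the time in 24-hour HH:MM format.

March 12, 2024 does not fall between 5 April and 16 November, so daylight saving is not in effect and Rasir Standard Time is at UTC+00:30.
03:30 Rasir Standard Time − 0h30m = 03:00 UTC.
1 October 2023 is a Sunday, so the first Monday is October 2 and the second is October 9.
1 February 2024 is a Thursday, so the first Sunday is February 4 and the second is February 11.
At the standard offset (UTC−08:00), 03:00 UTC − 8h = 19:00 Zelell standard time (rolling into the previous day, 11 March 2024).
The standard-time date in Zelell, March 11, 2024, is outside the daylight-saving period (9 October 2023 – 11 February 2024), so Zelell is on standard time, UTC−08:00.
03:00 UTC − 8h = 19:00 Zelell (rolling into the previous day, 11 March 2024).

19:00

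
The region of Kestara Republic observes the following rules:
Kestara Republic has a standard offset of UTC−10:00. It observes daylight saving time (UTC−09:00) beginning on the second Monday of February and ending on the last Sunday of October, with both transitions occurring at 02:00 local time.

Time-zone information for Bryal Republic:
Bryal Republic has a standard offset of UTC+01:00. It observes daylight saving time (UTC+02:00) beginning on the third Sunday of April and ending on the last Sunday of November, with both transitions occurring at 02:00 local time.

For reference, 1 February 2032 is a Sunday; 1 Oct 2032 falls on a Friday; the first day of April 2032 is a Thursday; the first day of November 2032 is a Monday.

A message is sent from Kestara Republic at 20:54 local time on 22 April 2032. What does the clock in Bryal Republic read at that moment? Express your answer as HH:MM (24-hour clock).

07:54

1 February 2032 is a Sunday, so the first Monday is February 2 and the second is February 9.
1 October 2032 is a Friday, so Sundays fall on 3, 10, 17, 24, 31; the last is October 31.
22 April 2032 lies within the daylight-saving period (9 February – 31 October), so Kestara Republic is on daylight time, UTC−09:00.
20:54 Kestara Republic + 9h = 05:54 UTC (rolling into the next day, 23 April 2032).
1 April 2032 is a Thursday, so the first Sunday is April 4 and the third is April 18.
1 November 2032 is a Monday, so Sundays fall on 7, 14, 21, 28; the last is November 28.
At the standard offset (UTC+01:00), 05:54 UTC + 1h = 06:54 Bryal Republic standard time.
The standard-time date in Bryal Republic, 23 April 2032, lies within the daylight-saving period (18 April – 28 November), so Bryal Republic is on daylight time, UTC+02:00.
05:54 UTC + 2h = 07:54 Bryal Republic.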